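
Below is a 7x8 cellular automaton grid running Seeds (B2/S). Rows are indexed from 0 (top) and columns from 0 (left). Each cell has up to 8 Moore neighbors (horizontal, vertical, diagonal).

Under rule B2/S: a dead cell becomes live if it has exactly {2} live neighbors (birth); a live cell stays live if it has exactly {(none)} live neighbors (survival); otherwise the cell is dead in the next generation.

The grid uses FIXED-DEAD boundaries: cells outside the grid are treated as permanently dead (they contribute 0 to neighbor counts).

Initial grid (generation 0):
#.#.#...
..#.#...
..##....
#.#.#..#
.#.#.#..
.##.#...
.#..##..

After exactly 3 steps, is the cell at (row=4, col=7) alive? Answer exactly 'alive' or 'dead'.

Simulating step by step:
Generation 0 (given above): 20 live cells
Generation 1: 8 live cells
.....#..
.....#..
.....#..
.....##.
......#.
......#.
#.......
Generation 2: 6 live cells
....#.#.
........
........
....#..#
........
.....#.#
........
Generation 3: 7 live cells
.....#..
.....#..
........
........
....##.#
......#.
......#.

Cell (4,7) at generation 3: 1 -> alive

Answer: alive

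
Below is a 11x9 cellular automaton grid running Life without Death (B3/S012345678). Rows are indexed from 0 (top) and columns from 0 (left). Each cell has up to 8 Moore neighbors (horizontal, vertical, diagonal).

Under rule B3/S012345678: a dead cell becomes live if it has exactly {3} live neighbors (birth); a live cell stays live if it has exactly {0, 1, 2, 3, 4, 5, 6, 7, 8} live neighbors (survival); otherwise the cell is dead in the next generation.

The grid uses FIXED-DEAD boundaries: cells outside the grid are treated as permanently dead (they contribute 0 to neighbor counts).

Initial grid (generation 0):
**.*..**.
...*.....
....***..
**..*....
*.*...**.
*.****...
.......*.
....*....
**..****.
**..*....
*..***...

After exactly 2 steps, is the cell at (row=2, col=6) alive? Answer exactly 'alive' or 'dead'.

Answer: alive

Derivation:
Simulating step by step:
Generation 0 (given above): 36 live cells
Generation 1: 48 live cells
****..**.
..**...*.
...****..
**.**..*.
*.*...**.
*.****.*.
.....*.*.
....*..*.
**.*****.
***.*....
**.***...
Generation 2: 55 live cells
****..**.
..**...*.
.*.*****.
**.**..*.
*.*...***
*.****.**
.....*.**
...**..**
**.*****.
***.*....
**.***...

Cell (2,6) at generation 2: 1 -> alive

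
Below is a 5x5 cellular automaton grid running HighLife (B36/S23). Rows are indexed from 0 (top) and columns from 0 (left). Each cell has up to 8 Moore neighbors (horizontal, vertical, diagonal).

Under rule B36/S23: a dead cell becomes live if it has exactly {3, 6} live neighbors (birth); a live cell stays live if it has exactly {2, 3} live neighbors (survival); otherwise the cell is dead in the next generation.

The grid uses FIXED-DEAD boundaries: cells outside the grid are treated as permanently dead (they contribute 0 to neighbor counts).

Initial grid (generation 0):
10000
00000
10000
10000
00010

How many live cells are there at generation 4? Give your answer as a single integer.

Answer: 0

Derivation:
Simulating step by step:
Generation 0 (given above): 4 live cells
Generation 1: 0 live cells
00000
00000
00000
00000
00000
Generation 2: 0 live cells
00000
00000
00000
00000
00000
Generation 3: 0 live cells
00000
00000
00000
00000
00000
Generation 4: 0 live cells
00000
00000
00000
00000
00000
Population at generation 4: 0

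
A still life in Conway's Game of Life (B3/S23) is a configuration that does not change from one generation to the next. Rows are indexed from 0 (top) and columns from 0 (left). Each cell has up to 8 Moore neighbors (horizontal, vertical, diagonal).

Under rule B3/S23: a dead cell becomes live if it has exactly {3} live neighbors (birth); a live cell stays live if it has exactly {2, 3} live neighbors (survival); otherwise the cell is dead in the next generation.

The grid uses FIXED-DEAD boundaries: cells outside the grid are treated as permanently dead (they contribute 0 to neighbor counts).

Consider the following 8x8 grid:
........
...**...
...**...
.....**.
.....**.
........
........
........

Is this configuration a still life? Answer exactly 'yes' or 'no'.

Answer: no

Derivation:
Compute generation 1 and compare to generation 0 (given above):
Generation 1:
........
...**...
...*....
......*.
.....**.
........
........
........
Cell (2,4) differs: gen0=1 vs gen1=0 -> NOT a still life.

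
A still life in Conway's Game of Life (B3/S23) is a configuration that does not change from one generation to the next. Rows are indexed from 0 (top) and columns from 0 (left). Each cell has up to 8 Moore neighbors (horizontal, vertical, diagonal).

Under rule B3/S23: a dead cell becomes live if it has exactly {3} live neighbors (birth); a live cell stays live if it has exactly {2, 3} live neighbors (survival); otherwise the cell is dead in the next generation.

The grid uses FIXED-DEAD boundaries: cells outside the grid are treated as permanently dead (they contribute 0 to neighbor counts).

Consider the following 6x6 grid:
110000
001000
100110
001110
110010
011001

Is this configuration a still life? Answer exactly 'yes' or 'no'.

Compute generation 1 and compare to generation 0 (given above):
Generation 1:
010000
101100
010010
101001
100011
111000
Cell (0,0) differs: gen0=1 vs gen1=0 -> NOT a still life.

Answer: no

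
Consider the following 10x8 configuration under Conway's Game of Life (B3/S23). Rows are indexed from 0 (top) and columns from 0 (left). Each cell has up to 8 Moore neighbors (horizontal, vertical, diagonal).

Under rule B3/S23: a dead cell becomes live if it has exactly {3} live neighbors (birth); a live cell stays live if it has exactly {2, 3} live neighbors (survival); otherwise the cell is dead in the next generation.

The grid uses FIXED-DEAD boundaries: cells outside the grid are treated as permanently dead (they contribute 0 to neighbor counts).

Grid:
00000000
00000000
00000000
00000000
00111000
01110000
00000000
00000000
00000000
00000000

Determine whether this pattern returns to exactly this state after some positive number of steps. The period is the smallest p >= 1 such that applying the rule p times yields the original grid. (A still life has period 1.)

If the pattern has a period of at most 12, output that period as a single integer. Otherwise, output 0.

Simulating and comparing each generation to the original:
Gen 0 (original, given above): 6 live cells
Gen 1: 6 live cells, differs from original
Gen 2: 6 live cells, MATCHES original -> period = 2

Answer: 2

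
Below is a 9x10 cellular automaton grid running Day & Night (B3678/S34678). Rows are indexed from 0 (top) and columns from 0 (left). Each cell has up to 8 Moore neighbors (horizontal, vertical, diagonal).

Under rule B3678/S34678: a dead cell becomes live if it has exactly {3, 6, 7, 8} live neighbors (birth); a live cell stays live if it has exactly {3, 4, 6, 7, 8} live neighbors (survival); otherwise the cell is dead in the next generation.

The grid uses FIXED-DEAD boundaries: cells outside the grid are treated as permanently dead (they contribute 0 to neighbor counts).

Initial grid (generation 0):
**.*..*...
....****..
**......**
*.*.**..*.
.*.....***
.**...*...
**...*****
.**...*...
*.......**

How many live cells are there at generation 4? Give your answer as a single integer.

Simulating step by step:
Generation 0 (given above): 37 live cells
Generation 1: 33 live cells
....*.**..
..*..****.
.*.*....*.
*.........
**.*.****.
.**..****.
*....***..
.*...**...
.*........
Generation 2: 32 live cells
......***.
...****.*.
..*...*...
*...*.*.*.
**..**..*.
.**...***.
..*.*.*.*.
*....***..
..........
Generation 3: 31 live cells
....*.**..
.....***..
.....**...
...*......
****.*.***
***.*.*.**
...*...**.
.....***..
......*...
Generation 4: 37 live cells
......**..
....*.**..
....****..
.*...*.**.
*..*..****
*...******
.**.*...**
......***.
.....***..
Population at generation 4: 37

Answer: 37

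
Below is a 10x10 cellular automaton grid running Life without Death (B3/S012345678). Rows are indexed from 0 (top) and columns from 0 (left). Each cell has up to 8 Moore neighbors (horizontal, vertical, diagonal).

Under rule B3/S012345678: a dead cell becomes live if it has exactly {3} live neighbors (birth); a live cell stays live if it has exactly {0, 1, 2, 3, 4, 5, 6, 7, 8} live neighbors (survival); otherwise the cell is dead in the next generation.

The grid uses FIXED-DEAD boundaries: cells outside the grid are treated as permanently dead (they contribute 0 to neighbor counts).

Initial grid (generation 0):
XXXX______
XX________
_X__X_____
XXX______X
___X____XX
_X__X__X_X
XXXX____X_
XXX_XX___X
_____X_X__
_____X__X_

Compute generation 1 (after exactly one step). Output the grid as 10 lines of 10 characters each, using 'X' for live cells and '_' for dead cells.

Simulating step by step:
Generation 0 (given above): 34 live cells
Generation 1: 46 live cells
(generation 1 grid is the final answer)

Answer: XXXX______
XX_X______
_X__X_____
XXXX____XX
X__X____XX
XX__X__X_X
XXXX_X__XX
XXX_XXX_XX
_X___X_XX_
_____XX_X_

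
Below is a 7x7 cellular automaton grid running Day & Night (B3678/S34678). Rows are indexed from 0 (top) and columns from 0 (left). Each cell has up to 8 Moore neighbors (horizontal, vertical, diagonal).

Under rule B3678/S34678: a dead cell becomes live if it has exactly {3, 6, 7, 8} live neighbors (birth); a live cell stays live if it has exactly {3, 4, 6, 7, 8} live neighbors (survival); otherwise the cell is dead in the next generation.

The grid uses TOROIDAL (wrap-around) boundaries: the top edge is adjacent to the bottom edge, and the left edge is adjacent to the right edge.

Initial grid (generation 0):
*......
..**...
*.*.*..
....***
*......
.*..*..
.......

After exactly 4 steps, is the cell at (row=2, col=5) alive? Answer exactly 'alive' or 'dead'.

Simulating step by step:
Generation 0 (given above): 12 live cells
Generation 1: 11 live cells
.......
...*...
.*..*.*
**.*.**
....*.*
.......
.......
Generation 2: 6 live cells
.......
.......
...**.*
..*...*
......*
.......
.......
Generation 3: 3 live cells
.......
.......
.....*.
*..*...
.......
.......
.......
Generation 4: 0 live cells
.......
.......
.......
.......
.......
.......
.......

Cell (2,5) at generation 4: 0 -> dead

Answer: dead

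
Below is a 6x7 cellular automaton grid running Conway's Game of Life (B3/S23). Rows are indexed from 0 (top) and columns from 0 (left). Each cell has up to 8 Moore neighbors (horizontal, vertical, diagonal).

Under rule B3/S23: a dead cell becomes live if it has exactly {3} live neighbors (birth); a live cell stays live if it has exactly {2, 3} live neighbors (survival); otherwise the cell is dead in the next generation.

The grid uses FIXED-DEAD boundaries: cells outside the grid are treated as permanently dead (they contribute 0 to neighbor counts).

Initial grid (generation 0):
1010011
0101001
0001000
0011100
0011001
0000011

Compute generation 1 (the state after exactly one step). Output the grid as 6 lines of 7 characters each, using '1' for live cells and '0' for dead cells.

Answer: 0110011
0101111
0000000
0000100
0010001
0000011

Derivation:
Simulating step by step:
Generation 0 (given above): 16 live cells
Generation 1: 14 live cells
(generation 1 grid is the final answer)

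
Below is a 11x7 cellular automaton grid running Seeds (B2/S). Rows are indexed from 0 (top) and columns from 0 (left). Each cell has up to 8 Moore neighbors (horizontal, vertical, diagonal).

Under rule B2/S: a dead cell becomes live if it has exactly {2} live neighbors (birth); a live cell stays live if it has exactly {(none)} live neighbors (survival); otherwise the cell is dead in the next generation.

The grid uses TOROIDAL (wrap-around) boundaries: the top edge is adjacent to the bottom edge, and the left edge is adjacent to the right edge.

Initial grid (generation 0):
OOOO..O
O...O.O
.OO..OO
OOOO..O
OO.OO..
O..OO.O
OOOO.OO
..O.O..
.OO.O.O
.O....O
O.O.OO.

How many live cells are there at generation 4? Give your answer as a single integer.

Answer: 0

Derivation:
Simulating step by step:
Generation 0 (given above): 43 live cells
Generation 1: 0 live cells
.......
.......
.......
.......
.......
.......
.......
.......
.......
.......
.......
Generation 2: 0 live cells
.......
.......
.......
.......
.......
.......
.......
.......
.......
.......
.......
Generation 3: 0 live cells
.......
.......
.......
.......
.......
.......
.......
.......
.......
.......
.......
Generation 4: 0 live cells
.......
.......
.......
.......
.......
.......
.......
.......
.......
.......
.......
Population at generation 4: 0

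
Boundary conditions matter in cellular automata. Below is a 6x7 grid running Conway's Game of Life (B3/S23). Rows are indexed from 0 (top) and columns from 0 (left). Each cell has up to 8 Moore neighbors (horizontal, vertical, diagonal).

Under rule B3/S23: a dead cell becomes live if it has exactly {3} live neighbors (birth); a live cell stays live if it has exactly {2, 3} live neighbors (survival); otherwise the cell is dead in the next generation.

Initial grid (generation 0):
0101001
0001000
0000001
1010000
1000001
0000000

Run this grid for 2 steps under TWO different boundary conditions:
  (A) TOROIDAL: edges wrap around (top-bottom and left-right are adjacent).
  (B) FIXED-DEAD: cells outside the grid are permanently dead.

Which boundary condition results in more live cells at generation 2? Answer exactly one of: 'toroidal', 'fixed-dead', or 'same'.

Answer: toroidal

Derivation:
Under TOROIDAL boundary, generation 2:
0100000
0100000
1000000
0100001
0100001
0100001
Population = 9

Under FIXED-DEAD boundary, generation 2:
0000000
0000000
0000000
0000000
0000000
0000000
Population = 0

Comparison: toroidal=9, fixed-dead=0 -> toroidal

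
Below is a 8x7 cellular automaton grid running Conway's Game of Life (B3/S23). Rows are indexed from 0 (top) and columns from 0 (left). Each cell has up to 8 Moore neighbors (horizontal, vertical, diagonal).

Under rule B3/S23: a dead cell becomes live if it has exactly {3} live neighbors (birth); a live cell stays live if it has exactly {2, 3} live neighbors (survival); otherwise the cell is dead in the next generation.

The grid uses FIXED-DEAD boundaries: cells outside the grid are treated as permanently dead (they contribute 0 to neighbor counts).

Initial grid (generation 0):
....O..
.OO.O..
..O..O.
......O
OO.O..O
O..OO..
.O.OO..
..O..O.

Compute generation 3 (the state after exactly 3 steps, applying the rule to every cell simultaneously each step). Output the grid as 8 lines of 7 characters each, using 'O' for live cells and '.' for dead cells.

Simulating step by step:
Generation 0 (given above): 19 live cells
Generation 1: 26 live cells
...O...
.OO.OO.
.OOO.O.
.OO..OO
OOOOOO.
O....O.
.O...O.
..OOO..
Generation 2: 20 live cells
..OOO..
.O...O.
O......
......O
O..O...
O..O.OO
.OOO.O.
..OOO..
Generation 3: 19 live cells
(generation 3 grid is the final answer)

Answer: ..OOO..
.OOOO..
.......
.......
....OOO
O..O.OO
.O...OO
.O..O..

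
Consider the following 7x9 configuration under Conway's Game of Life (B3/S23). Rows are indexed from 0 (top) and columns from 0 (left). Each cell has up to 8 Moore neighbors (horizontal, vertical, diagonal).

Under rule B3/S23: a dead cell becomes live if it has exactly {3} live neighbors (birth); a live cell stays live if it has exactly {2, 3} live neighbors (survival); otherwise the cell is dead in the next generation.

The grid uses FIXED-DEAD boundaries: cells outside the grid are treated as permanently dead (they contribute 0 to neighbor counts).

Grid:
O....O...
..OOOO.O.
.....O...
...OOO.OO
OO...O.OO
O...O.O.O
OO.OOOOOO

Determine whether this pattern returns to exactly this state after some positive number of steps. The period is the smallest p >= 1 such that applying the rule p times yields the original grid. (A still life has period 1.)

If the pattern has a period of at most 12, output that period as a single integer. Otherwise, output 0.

Answer: 0

Derivation:
Simulating and comparing each generation to the original:
Gen 0 (original, given above): 30 live cells
Gen 1: 22 live cells, differs from original
Gen 2: 20 live cells, differs from original
Gen 3: 19 live cells, differs from original
Gen 4: 18 live cells, differs from original
Gen 5: 26 live cells, differs from original
Gen 6: 24 live cells, differs from original
Gen 7: 26 live cells, differs from original
Gen 8: 15 live cells, differs from original
Gen 9: 11 live cells, differs from original
Gen 10: 10 live cells, differs from original
Gen 11: 6 live cells, differs from original
Gen 12: 0 live cells, differs from original
No period found within 12 steps.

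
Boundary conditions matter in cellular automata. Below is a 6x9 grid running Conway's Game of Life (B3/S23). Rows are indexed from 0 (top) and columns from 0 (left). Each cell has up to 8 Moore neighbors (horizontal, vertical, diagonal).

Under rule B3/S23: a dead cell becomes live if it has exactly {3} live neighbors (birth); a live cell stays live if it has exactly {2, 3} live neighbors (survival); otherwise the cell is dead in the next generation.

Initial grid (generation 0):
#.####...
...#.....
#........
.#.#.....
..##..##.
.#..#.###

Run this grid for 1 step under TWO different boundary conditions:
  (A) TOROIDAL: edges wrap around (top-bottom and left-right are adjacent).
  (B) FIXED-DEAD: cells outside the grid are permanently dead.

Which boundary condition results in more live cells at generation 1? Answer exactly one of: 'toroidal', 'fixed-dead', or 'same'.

Answer: toroidal

Derivation:
Under TOROIDAL boundary, generation 1:
###..####
.###.....
..#......
.#.#.....
##.####.#
##......#
Population = 23

Under FIXED-DEAD boundary, generation 1:
..###....
.###.....
..#......
.#.#.....
.#.####.#
..##.##.#
Population = 20

Comparison: toroidal=23, fixed-dead=20 -> toroidal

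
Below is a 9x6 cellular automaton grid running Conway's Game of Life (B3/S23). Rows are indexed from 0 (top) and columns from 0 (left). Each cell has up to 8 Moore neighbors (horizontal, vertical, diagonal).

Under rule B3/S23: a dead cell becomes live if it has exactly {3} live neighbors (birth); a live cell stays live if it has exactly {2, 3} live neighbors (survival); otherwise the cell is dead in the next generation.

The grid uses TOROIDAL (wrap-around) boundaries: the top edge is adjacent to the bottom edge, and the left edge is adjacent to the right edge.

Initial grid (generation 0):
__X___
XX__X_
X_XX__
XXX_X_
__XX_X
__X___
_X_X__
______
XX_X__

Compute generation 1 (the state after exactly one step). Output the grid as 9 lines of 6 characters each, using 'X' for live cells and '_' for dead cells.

Simulating step by step:
Generation 0 (given above): 20 live cells
Generation 1: 18 live cells
(generation 1 grid is the final answer)

Answer: __XX_X
X____X
____X_
X___X_
X___XX
_X__X_
__X___
XX____
_XX___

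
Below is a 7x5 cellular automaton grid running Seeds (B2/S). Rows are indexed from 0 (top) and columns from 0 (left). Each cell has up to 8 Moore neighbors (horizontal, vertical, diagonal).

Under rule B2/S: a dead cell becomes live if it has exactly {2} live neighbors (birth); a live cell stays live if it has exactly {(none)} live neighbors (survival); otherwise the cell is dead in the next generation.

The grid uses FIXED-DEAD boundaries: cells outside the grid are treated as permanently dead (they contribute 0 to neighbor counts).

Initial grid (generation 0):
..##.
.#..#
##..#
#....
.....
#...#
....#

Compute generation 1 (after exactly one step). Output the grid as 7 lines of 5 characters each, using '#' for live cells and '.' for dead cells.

Answer: .#..#
.....
..##.
.....
##...
...#.
...#.

Derivation:
Simulating step by step:
Generation 0 (given above): 11 live cells
Generation 1: 8 live cells
(generation 1 grid is the final answer)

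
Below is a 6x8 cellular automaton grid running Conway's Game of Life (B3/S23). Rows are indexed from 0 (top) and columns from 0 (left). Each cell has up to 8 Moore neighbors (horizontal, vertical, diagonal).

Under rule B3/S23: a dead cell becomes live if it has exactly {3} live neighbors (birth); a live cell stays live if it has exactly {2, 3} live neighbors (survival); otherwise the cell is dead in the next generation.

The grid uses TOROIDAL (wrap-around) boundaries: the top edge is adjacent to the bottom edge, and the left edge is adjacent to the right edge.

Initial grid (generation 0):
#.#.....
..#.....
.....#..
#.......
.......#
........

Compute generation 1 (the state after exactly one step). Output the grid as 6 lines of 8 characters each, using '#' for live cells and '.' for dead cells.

Answer: .#......
.#......
........
........
........
........

Derivation:
Simulating step by step:
Generation 0 (given above): 6 live cells
Generation 1: 2 live cells
(generation 1 grid is the final answer)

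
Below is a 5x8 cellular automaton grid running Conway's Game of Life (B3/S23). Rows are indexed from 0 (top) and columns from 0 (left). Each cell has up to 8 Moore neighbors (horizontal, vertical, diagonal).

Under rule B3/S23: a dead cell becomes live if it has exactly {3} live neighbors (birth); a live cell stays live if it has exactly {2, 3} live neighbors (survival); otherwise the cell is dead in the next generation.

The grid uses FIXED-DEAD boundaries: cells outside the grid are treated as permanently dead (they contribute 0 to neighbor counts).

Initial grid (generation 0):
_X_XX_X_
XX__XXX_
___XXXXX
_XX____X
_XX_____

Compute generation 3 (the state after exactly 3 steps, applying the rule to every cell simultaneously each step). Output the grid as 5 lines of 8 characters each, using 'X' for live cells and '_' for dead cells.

Simulating step by step:
Generation 0 (given above): 19 live cells
Generation 1: 17 live cells
XXXXX_X_
XX______
X__X___X
_X__XX_X
_XX_____
Generation 2: 15 live cells
X_XX____
____X___
X_X_X_X_
XX_XX_X_
_XX_____
Generation 3: 13 live cells
(generation 3 grid is the final answer)

Answer: ___X____
__X_XX__
X_X_X___
X___X___
XXXX____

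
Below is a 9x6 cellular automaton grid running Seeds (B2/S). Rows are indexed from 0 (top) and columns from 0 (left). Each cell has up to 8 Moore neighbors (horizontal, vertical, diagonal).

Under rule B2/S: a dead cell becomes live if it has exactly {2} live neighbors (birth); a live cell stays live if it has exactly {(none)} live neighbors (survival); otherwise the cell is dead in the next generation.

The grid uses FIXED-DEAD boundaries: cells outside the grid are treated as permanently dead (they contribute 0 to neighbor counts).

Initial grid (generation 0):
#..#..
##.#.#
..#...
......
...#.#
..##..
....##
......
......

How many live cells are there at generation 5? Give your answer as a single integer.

Simulating step by step:
Generation 0 (given above): 13 live cells
Generation 1: 9 live cells
......
......
#..##.
..###.
......
......
..#...
....##
......
Generation 2: 14 live cells
......
...##.
.#...#
.#...#
..#.#.
......
...###
...#..
....##
Generation 3: 15 live cells
...##.
..#..#
#..#..
#..#..
.#.#.#
..#...
..#...
..#...
...#..
Generation 4: 7 live cells
..#..#
.#....
......
......
#.....
....#.
......
.#....
..#...
Generation 5: 4 live cells
.#....
..#...
......
......
......
......
......
..#...
.#....
Population at generation 5: 4

Answer: 4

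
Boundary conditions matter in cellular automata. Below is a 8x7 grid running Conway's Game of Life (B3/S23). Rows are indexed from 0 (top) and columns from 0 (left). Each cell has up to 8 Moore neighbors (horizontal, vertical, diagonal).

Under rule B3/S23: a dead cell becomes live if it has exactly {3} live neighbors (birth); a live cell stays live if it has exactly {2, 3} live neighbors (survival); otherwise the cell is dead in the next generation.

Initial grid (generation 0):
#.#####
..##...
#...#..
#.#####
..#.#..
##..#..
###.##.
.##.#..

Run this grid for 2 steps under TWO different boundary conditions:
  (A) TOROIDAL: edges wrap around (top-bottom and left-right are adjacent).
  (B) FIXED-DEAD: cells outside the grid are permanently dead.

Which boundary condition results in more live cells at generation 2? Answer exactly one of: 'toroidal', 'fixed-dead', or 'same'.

Answer: toroidal

Derivation:
Under TOROIDAL boundary, generation 2:
##....#
#......
#......
#.....#
...#.#.
#..##.#
#...#.#
#...#..
Population = 18

Under FIXED-DEAD boundary, generation 2:
.###...
.###...
.......
.#.....
...#...
.#.###.
.#.....
...###.
Population = 16

Comparison: toroidal=18, fixed-dead=16 -> toroidal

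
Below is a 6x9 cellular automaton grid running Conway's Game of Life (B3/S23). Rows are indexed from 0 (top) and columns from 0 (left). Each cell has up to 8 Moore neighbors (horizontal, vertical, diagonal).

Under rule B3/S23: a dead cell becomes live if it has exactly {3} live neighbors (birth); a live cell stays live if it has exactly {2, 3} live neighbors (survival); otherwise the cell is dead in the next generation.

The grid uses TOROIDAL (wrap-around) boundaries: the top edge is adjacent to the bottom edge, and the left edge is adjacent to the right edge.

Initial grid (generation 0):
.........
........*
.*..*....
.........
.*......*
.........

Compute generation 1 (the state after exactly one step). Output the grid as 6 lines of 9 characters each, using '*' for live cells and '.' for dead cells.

Simulating step by step:
Generation 0 (given above): 5 live cells
Generation 1: 1 live cells
(generation 1 grid is the final answer)

Answer: .........
.........
.........
*........
.........
.........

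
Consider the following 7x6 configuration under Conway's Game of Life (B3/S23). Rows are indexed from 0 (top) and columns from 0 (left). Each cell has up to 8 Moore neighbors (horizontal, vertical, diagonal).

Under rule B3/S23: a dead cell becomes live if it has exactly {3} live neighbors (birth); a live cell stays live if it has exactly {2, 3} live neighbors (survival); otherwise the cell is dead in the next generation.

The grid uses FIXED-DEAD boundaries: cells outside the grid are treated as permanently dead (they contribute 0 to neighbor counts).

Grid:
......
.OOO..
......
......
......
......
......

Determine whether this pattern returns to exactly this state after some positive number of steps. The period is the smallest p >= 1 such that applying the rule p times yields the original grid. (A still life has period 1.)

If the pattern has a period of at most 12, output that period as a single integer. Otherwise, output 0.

Answer: 2

Derivation:
Simulating and comparing each generation to the original:
Gen 0 (original, given above): 3 live cells
Gen 1: 3 live cells, differs from original
Gen 2: 3 live cells, MATCHES original -> period = 2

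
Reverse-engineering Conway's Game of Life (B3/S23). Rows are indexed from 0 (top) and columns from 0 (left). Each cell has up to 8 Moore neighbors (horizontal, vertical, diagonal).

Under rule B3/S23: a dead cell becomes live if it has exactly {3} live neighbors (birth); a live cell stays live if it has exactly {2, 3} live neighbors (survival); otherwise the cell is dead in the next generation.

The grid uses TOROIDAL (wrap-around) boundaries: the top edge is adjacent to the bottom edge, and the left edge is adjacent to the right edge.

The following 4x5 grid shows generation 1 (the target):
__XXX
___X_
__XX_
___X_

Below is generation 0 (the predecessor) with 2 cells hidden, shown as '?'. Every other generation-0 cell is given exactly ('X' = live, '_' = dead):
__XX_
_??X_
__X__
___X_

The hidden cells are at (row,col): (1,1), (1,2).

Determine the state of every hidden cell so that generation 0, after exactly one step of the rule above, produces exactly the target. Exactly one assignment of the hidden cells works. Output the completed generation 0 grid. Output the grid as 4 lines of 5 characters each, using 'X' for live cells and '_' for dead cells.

Hidden generation-0 cells (in order): (1,1), (1,2).
A hidden cell only influences target cells in its own 3x3 neighborhood. Try each of the 2^2 = 4 assignments, step the completed generation 0 forward once under B3/S23, and compare with the target:
  (1,1)=_ (1,2)=_ -> step reproduces the target at every cell -> ACCEPT
  (1,1)=_ (1,2)=X -> step gives (0,2)='_' but target has 'X' -> reject
  (1,1)=X (1,2)=_ -> step gives (0,2)='_' but target has 'X' -> reject
  (1,1)=X (1,2)=X -> step gives (0,1)='X' but target has '_' -> reject
Unique solution: (1,1)=dead, (1,2)=dead.
Check: live-neighbor counts of every cell in the completed generation 0:
01333
02432
01232
02432
Applying B3/S23 to generation 0 with these counts gives:
__XXX
___X_
__XX_
___X_
which matches the target exactly.

Answer: __XX_
___X_
__X__
___X_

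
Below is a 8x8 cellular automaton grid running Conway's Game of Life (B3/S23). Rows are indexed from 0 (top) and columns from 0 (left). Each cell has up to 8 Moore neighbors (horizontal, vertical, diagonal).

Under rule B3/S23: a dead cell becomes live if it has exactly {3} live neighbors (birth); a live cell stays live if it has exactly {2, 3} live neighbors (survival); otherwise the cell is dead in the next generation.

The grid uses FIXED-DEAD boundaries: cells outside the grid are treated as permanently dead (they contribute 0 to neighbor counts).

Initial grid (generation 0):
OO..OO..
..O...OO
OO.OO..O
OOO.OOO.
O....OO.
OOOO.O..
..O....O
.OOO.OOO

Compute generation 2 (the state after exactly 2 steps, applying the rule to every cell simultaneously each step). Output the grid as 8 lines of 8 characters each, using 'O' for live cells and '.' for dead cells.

Simulating step by step:
Generation 0 (given above): 34 live cells
Generation 1: 24 live cells
.O...OO.
..O...OO
O...O..O
..O....O
........
O.OOOO..
O....O.O
.OOO..OO
Generation 2: 23 live cells
(generation 2 grid is the final answer)

Answer: .....OOO
.O.....O
.O.O...O
........
.OO.O...
.O.OOOO.
O....O.O
.OO...OO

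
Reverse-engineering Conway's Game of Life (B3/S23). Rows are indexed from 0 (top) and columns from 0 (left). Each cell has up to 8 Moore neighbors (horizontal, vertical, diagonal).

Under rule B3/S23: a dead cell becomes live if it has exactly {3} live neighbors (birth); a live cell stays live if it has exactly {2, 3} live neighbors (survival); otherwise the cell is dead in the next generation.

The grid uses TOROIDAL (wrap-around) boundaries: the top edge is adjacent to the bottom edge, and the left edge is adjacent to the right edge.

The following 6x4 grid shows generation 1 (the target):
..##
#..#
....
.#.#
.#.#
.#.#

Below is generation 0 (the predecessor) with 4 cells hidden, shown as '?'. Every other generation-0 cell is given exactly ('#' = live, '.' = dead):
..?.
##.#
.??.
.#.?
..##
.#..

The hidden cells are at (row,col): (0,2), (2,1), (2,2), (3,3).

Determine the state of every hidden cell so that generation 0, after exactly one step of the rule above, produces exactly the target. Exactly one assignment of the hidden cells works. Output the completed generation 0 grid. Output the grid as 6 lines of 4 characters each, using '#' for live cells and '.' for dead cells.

Hidden generation-0 cells (in order): (0,2), (2,1), (2,2), (3,3).
A hidden cell only influences target cells in its own 3x3 neighborhood. Try each of the 2^4 = 16 assignments, step the completed generation 0 forward once under B3/S23, and compare with the target:
  (0,2)=. (2,1)=. (2,2)=. (3,3)=. -> step gives (0,1)='#' but target has '.' -> reject
  (0,2)=. (2,1)=. (2,2)=. (3,3)=# -> step gives (0,1)='#' but target has '.' -> reject
  (0,2)=. (2,1)=. (2,2)=# (3,3)=. -> step gives (0,1)='#' but target has '.' -> reject
  (0,2)=. (2,1)=. (2,2)=# (3,3)=# -> step gives (0,1)='#' but target has '.' -> reject
  (0,2)=. (2,1)=# (2,2)=. (3,3)=. -> step gives (0,1)='#' but target has '.' -> reject
  (0,2)=. (2,1)=# (2,2)=. (3,3)=# -> step gives (0,1)='#' but target has '.' -> reject
  (0,2)=. (2,1)=# (2,2)=# (3,3)=. -> step gives (0,1)='#' but target has '.' -> reject
  (0,2)=. (2,1)=# (2,2)=# (3,3)=# -> step gives (0,1)='#' but target has '.' -> reject
  (0,2)=# (2,1)=. (2,2)=. (3,3)=. -> step gives (1,1)='#' but target has '.' -> reject
  (0,2)=# (2,1)=. (2,2)=. (3,3)=# -> step gives (1,1)='#' but target has '.' -> reject
  (0,2)=# (2,1)=. (2,2)=# (3,3)=. -> step gives (1,1)='#' but target has '.' -> reject
  (0,2)=# (2,1)=. (2,2)=# (3,3)=# -> step gives (1,1)='#' but target has '.' -> reject
  (0,2)=# (2,1)=# (2,2)=. (3,3)=. -> step gives (1,1)='#' but target has '.' -> reject
  (0,2)=# (2,1)=# (2,2)=. (3,3)=# -> step gives (1,1)='#' but target has '.' -> reject
  (0,2)=# (2,1)=# (2,2)=# (3,3)=. -> step gives (2,3)='#' but target has '.' -> reject
  (0,2)=# (2,1)=# (2,2)=# (3,3)=# -> step reproduces the target at every cell -> ACCEPT
Unique solution: (0,2)=live, (2,1)=live, (2,2)=live, (3,3)=live.
Check: live-neighbor counts of every cell in the completed generation 0:
4433
3453
6454
4363
4342
2243
Applying B3/S23 to generation 0 with these counts gives:
..##
#..#
....
.#.#
.#.#
.#.#
which matches the target exactly.

Answer: ..#.
##.#
.##.
.#.#
..##
.#..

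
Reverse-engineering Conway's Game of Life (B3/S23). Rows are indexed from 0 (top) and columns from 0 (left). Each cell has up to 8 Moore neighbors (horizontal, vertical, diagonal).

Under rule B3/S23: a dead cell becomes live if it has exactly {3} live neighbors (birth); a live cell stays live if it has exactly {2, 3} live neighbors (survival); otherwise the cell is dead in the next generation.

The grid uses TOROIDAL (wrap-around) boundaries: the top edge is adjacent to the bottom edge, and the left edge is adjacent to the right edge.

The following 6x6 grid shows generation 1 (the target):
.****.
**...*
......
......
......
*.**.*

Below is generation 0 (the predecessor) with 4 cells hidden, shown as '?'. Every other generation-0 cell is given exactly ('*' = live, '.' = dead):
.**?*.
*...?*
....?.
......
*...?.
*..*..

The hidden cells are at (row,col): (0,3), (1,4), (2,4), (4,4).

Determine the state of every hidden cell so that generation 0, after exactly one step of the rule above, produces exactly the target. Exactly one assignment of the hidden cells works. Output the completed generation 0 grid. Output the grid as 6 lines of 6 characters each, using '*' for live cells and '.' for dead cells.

Answer: .**.*.
*....*
......
......
*.....
*..*..

Derivation:
Hidden generation-0 cells (in order): (0,3), (1,4), (2,4), (4,4).
A hidden cell only influences target cells in its own 3x3 neighborhood. Try each of the 2^4 = 16 assignments, step the completed generation 0 forward once under B3/S23, and compare with the target:
  (0,3)=. (1,4)=. (2,4)=. (4,4)=. -> step reproduces the target at every cell -> ACCEPT
  (0,3)=. (1,4)=. (2,4)=. (4,4)=* -> step gives (4,5)='*' but target has '.' -> reject
  (0,3)=. (1,4)=. (2,4)=* (4,4)=. -> step gives (1,3)='*' but target has '.' -> reject
  (0,3)=. (1,4)=. (2,4)=* (4,4)=* -> step gives (1,3)='*' but target has '.' -> reject
  (0,3)=. (1,4)=* (2,4)=. (4,4)=. -> step gives (0,3)='.' but target has '*' -> reject
  (0,3)=. (1,4)=* (2,4)=. (4,4)=* -> step gives (0,3)='.' but target has '*' -> reject
  (0,3)=. (1,4)=* (2,4)=* (4,4)=. -> step gives (0,3)='.' but target has '*' -> reject
  (0,3)=. (1,4)=* (2,4)=* (4,4)=* -> step gives (0,3)='.' but target has '*' -> reject
  (0,3)=* (1,4)=. (2,4)=. (4,4)=. -> step gives (1,2)='*' but target has '.' -> reject
  (0,3)=* (1,4)=. (2,4)=. (4,4)=* -> step gives (1,2)='*' but target has '.' -> reject
  (0,3)=* (1,4)=. (2,4)=* (4,4)=. -> step gives (1,2)='*' but target has '.' -> reject
  (0,3)=* (1,4)=. (2,4)=* (4,4)=* -> step gives (1,2)='*' but target has '.' -> reject
  (0,3)=* (1,4)=* (2,4)=. (4,4)=. -> step gives (0,3)='.' but target has '*' -> reject
  (0,3)=* (1,4)=* (2,4)=. (4,4)=* -> step gives (0,3)='.' but target has '*' -> reject
  (0,3)=* (1,4)=* (2,4)=* (4,4)=. -> step gives (0,3)='.' but target has '*' -> reject
  (0,3)=* (1,4)=* (2,4)=* (4,4)=* -> step gives (0,3)='.' but target has '*' -> reject
Unique solution: (0,3)=dead, (1,4)=dead, (2,4)=dead, (4,4)=dead.
Check: live-neighbor counts of every cell in the completed generation 0:
432324
232222
210012
110001
121112
243223
Applying B3/S23 to generation 0 with these counts gives:
.****.
**...*
......
......
......
*.**.*
which matches the target exactly.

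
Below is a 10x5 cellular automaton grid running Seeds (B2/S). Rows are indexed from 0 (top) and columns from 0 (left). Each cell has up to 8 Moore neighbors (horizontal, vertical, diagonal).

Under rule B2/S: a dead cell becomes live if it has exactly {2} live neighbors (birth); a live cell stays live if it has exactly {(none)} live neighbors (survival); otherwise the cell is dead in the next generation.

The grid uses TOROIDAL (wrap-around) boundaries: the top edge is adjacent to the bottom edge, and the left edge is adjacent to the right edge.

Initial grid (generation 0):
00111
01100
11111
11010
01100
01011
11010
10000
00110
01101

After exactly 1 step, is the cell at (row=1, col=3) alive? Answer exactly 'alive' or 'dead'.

Simulating step by step:
Generation 0 (given above): 27 live cells
Generation 1: 0 live cells
00000
00000
00000
00000
00000
00000
00000
00000
00000
00000

Cell (1,3) at generation 1: 0 -> dead

Answer: dead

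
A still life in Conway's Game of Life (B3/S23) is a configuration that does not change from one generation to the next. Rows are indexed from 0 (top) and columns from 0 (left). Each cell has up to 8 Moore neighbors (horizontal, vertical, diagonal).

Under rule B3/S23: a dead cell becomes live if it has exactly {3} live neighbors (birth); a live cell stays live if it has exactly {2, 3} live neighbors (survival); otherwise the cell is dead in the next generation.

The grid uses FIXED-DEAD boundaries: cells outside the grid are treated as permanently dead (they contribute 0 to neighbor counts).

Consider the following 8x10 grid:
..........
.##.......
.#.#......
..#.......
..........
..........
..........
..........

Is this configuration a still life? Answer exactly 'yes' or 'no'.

Answer: yes

Derivation:
Compute generation 1 and compare to generation 0 (given above):
Generation 1:
..........
.##.......
.#.#......
..#.......
..........
..........
..........
..........
The grids are IDENTICAL -> still life.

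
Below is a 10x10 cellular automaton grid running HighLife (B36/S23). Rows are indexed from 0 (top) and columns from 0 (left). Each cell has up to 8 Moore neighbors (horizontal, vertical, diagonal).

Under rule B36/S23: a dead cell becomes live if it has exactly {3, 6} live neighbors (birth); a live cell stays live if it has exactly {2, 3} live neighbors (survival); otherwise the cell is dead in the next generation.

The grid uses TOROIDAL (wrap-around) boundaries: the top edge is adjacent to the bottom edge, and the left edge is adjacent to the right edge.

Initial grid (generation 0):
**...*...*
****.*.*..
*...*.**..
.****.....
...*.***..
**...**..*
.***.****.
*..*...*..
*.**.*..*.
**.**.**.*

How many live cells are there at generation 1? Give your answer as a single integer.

Answer: 34

Derivation:
Simulating step by step:
Generation 0 (given above): 49 live cells
Generation 1: 34 live cells
..*..*.*..
..**.*.**.
****..**..
.**.......
...*...*..
**.*...*.*
...*.*..*.
*.*..*....
.....*..*.
...*..**..
Population at generation 1: 34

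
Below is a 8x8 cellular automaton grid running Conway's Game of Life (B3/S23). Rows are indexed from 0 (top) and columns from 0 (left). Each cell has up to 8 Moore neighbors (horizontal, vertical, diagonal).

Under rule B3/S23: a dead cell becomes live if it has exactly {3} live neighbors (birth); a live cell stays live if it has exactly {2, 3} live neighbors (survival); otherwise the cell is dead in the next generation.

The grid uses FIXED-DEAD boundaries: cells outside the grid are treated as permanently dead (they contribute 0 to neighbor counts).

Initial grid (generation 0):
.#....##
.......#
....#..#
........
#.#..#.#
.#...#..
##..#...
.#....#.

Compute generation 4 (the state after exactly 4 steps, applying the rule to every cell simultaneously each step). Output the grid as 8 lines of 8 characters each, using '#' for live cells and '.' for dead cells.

Simulating step by step:
Generation 0 (given above): 17 live cells
Generation 1: 16 live cells
......##
.......#
........
......#.
.#....#.
..#.###.
###..#..
##......
Generation 2: 19 live cells
......##
......##
........
........
......##
#.###.#.
#.#####.
#.#.....
Generation 3: 14 live cells
......##
......##
........
........
...#.###
..#.....
#.....#.
..#.##..
Generation 4: 12 live cells
(generation 4 grid is the final answer)

Answer: ......##
......##
........
......#.
......#.
.....#.#
.#.#.#..
.....#..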